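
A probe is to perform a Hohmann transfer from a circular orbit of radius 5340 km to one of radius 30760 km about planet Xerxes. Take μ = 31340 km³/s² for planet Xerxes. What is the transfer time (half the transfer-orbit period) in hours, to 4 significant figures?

t = 11.95 hours

Semi-major axis of the transfer orbit: a_t = (5340 + 30760)/2 = 18050 km.
By Kepler's third law the transfer-orbit period is T = 2π√(a_t³/μ), so t = T/2 = 43030 s.
Converting: 43030 s ÷ 3600 s/hour = 11.95 hours.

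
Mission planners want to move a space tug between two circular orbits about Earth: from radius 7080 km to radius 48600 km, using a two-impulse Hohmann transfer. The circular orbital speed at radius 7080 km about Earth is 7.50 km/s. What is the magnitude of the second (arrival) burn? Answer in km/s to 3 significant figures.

Δv₂ = 1.42 km/s

From the circular-orbit relation v² = μ/r at r = 7080 km: μ = v²r = (7.50)² × 7080 = 3.98250×10^5 km³/s².
Semi-major axis of the transfer orbit: a_t = (7080 + 48600)/2 = 27840 km.
Circular speed at r = 48600 km: v_c = √(μ/r) = 2.863 km/s.
Vis-viva on the transfer ellipse at r = 48600 km gives v_t = √[μ(2/r − 1/a_t)] = 1.444 km/s.
Δv₂ = |v_t − v_c| = |1.444 − 2.863| = 1.419 km/s.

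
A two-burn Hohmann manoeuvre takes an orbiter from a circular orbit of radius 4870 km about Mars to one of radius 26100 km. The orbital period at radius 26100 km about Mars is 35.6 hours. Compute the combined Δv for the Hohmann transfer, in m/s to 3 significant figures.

From Kepler's third law T² = 4π²r³/μ at r = 26100 km, T = 35.6 hours = 35.6 × 3600 s = 1.2816×10^5 s: μ = 4π²r³/T² = 42734.3 km³/s².
Transfer-ellipse semi-major axis a_t = (r₁ + r₂)/2 = (4870 + 26100)/2 = 15485 km.
At r₁ the circular-orbit speed is v₁ = √(μ/r₁) = 2.962263 km/s.
On the transfer ellipse at r₁, v² = μ(2/r − 1/a) gives v_p = √[μ(2/r₁ − 1/a_t)] = 3.845814 km/s.
First burn Δv₁ = |v_p − v₁| = 0.8836 km/s.
Circular speed at r₂: v₂ = √(μ/r₂) = 1.2796 km/s.
Transfer-orbit speed at r₂: v_a = √[μ(2/r₂ − 1/a_t)] = 0.71759 km/s.
Second burn Δv₂ = |v₂ − v_a| = 0.5620 km/s.
Total Δv = Δv₁ + Δv₂ = 1.446 km/s.

Δv = 1450 m/s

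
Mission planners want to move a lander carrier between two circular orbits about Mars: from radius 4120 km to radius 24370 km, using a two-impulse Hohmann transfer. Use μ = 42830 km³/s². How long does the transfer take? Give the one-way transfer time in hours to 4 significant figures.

t = 7.169 hours

Semi-major axis of the transfer orbit: a_t = (4120 + 24370)/2 = 14245 km.
Half the transfer-orbit period gives t = π√(a_t³/μ) = 25810 s.
Converting: 25810 s ÷ 3600 s/hour = 7.169 hours.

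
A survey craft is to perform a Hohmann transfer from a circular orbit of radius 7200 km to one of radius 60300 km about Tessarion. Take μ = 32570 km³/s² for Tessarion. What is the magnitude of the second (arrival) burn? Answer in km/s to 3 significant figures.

The Hohmann ellipse has a_t = (r₁ + r₂)/2 = 33750 km.
Circular speed at r = 60300 km: v_c = √(μ/r) = 0.73494 km/s.
Transfer-orbit speed at the same r (vis-viva, a = a_t): v_t = √[μ(2/r − 1/a_t)] = 0.33945 km/s.
Δv₂ = |v_t − v_c| = |0.33945 − 0.73494| = 0.3955 km/s.

Δv₂ = 0.395 km/s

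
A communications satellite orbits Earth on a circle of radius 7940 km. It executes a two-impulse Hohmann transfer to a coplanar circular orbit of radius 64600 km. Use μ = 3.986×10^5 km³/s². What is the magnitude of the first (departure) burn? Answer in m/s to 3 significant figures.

Δv₁ = 2370 m/s

Transfer-ellipse semi-major axis a_t = (r₁ + r₂)/2 = (7940 + 64600)/2 = 36270 km.
On the circular orbit at r = 7940 km, v_c = √(μ/r) = 7.085 km/s.
Vis-viva on the transfer ellipse at r = 7940 km gives v_t = √[μ(2/r − 1/a_t)] = 9.456 km/s.
Δv₁ = |v_t − v_c| = |9.456 − 7.085| = 2.371 km/s.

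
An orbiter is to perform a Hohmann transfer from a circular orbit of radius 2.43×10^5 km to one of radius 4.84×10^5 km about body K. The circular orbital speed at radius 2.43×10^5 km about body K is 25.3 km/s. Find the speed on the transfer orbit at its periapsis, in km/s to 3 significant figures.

v = 29.2 km/s

From the circular-orbit relation v² = μ/r at r = 2.43×10^5 km: μ = v²r = (25.3)² × 2.43×10^5 = 1.55542×10^8 km³/s².
Transfer-ellipse semi-major axis a_t = (r₁ + r₂)/2 = (2.430×10^5 + 4.840×10^5)/2 = 3.635×10^5 km.
The periapsis of the transfer ellipse is at r = 2.430×10^5 km.
Applying v² = μ(2/r − 1/a_t): v = 29.19 km/s.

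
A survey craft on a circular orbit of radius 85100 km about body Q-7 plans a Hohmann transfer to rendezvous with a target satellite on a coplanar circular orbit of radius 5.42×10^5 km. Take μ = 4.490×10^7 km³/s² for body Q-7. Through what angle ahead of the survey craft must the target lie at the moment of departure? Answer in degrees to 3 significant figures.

Semi-major axis of the transfer orbit: a_t = (85100 + 5.420×10^5)/2 = 3.1355×10^5 km.
The half-period of the transfer ellipse is t = π√(a_t³/μ) = 82317 s.
Target angular speed ω₂ = √(μ/r₂³) = 1.6793×10^-5 rad/s.
Angle swept by the target during transfer: ω₂·t = 1.3823 rad = 79.20°.
The survey craft traverses 180° on the transfer ellipse, so the target must lead by 180° − 79.20° = 101°.

φ = 101°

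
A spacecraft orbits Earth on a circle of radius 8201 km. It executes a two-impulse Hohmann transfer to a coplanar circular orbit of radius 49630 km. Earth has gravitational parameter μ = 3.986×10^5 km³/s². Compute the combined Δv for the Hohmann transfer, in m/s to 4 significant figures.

Δv = 3487 m/s

Semi-major axis of the transfer orbit: a_t = (8201 + 49630)/2 = 28915.5 km.
Circular speed at r₁: v₁ = √(μ/r₁) = √(3.986×10^5/8201) = 6.972 km/s.
On the transfer ellipse at r₁, vis-viva equation gives v_p = √[μ(2/r₁ − 1/a_t)] = 9.134 km/s.
First burn Δv₁ = |v_p − v₁| = 2.162 km/s.
At r₂, v₂ = √(μ/r₂) = 2.834 km/s.
Transfer-orbit speed at r₂: v_a = √[μ(2/r₂ − 1/a_t)] = 1.509 km/s.
Second burn Δv₂ = |v₂ − v_a| = 1.325 km/s.
Total Δv = Δv₁ + Δv₂ = 3.487 km/s.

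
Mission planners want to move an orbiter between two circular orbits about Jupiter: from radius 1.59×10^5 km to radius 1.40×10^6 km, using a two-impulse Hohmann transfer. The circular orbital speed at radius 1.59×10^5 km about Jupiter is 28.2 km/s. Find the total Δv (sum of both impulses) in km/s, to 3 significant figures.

From the circular-orbit relation v² = μ/r at r = 1.59×10^5 km: μ = v²r = (28.2)² × 1.59×10^5 = 1.26443×10^8 km³/s².
Transfer-ellipse semi-major axis a_t = (r₁ + r₂)/2 = (1.590×10^5 + 1.400×10^6)/2 = 7.795×10^5 km.
Circular speed at r₁: v₁ = √(μ/r₁) = √(1.26443×10^8/1.590×10^5) = 28.200 km/s.
On the transfer ellipse at r₁, vis-viva gives v_p = √[μ(2/r₁ − 1/a_t)] = 37.792 km/s.
First burn Δv₁ = |v_p − v₁| = 9.592 km/s.
Circular speed at r₂: v₂ = √(μ/r₂) = 9.5035 km/s.
Transfer-orbit speed at r₂: v_a = √[μ(2/r₂ − 1/a_t)] = 4.2921 km/s.
Second burn Δv₂ = |v₂ − v_a| = 5.211 km/s.
Δv = Δv₁ + Δv₂ = 9.592 + 5.211 = 14.80 km/s.

Δv = 14.8 km/s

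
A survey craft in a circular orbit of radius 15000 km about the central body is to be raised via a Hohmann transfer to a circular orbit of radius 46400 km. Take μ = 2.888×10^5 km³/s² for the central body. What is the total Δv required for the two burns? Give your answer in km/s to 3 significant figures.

Semi-major axis of the transfer orbit: a_t = (15000 + 46400)/2 = 30700 km.
Circular speed at r₁: v₁ = √(μ/r₁) = √(2.888×10^5/15000) = 4.3879 km/s.
On the transfer ellipse at r₁, v² = μ(2/r − 1/a) gives v_p = √[μ(2/r₁ − 1/a_t)] = 5.3944 km/s.
First burn Δv₁ = |v_p − v₁| = 1.0065 km/s.
Circular speed at r₂: v₂ = √(μ/r₂) = 2.49482 km/s.
Transfer-orbit speed at r₂: v_a = √[μ(2/r₂ − 1/a_t)] = 1.74388 km/s.
Second burn Δv₂ = |v₂ − v_a| = 0.75094 km/s.
Total Δv = Δv₁ + Δv₂ = 1.757 km/s.

Δv = 1.76 km/s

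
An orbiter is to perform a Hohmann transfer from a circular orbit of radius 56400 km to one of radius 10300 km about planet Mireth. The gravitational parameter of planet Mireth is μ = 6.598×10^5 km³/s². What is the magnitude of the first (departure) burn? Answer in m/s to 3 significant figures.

Transfer-ellipse semi-major axis a_t = (r₁ + r₂)/2 = (56400 + 10300)/2 = 33350 km.
On the circular orbit at r = 56400 km, v_c = √(μ/r) = 3.42032 km/s.
Transfer-orbit speed at the same r (vis-viva, a = a_t): v_t = √[μ(2/r − 1/a_t)] = 1.90080 km/s.
Δv₁ = |v_t − v_c| = |1.90080 − 3.42032| = 1.520 km/s.

Δv₁ = 1520 m/s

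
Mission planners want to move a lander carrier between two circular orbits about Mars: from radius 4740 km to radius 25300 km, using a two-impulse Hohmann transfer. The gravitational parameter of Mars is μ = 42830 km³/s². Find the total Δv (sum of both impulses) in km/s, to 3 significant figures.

The Hohmann ellipse has a_t = (r₁ + r₂)/2 = 15020 km.
At r₁ the circular-orbit speed is v₁ = √(μ/r₁) = 3.00597 km/s.
On the transfer ellipse at r₁, v² = μ(2/r − 1/a) gives v_p = √[μ(2/r₁ − 1/a_t)] = 3.90131 km/s.
First burn Δv₁ = |v_p − v₁| = 0.89534 km/s.
Circular speed at r₂: v₂ = √(μ/r₂) = 1.30111 km/s.
Transfer-orbit speed at r₂: v_a = √[μ(2/r₂ − 1/a_t)] = 0.730917 km/s.
Second burn Δv₂ = |v₂ − v_a| = 0.57019 km/s.
Δv = Δv₁ + Δv₂ = 0.89534 + 0.57019 = 1.466 km/s.

Δv = 1.47 km/s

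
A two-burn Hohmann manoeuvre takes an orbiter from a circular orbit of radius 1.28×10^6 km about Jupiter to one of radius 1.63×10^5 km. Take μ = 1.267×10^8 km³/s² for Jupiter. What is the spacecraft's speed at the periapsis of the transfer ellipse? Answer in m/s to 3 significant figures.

v = 37100 m/s

The Hohmann ellipse has a_t = (r₁ + r₂)/2 = 7.215×10^5 km.
The periapsis of the transfer ellipse is at r = 1.630×10^5 km.
From the vis-viva equation, v = √[μ(2/r − 1/a_t)] = 37.13 km/s.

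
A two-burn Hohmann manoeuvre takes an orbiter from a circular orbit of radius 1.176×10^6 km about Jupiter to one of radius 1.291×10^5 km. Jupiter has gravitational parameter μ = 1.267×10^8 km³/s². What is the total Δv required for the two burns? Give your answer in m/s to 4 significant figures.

Δv = 16490 m/s

The Hohmann ellipse has a_t = (r₁ + r₂)/2 = 6.5255×10^5 km.
At r₁ the circular-orbit speed is v₁ = √(μ/r₁) = 10.38 km/s.
Transfer-orbit speed at r₁ (vis-viva equation): v_a = √[μ(2/r₁ − 1/a_t)] = 4.617 km/s.
First burn Δv₁ = |v_a − v₁| = 5.763 km/s.
Circular speed at r₂: v₂ = √(μ/r₂) = 31.33 km/s.
Transfer-orbit speed at r₂: v_p = √[μ(2/r₂ − 1/a_t)] = 42.06 km/s.
Second burn Δv₂ = |v₂ − v_p| = 10.73 km/s.
Total Δv = Δv₁ + Δv₂ = 16.49 km/s.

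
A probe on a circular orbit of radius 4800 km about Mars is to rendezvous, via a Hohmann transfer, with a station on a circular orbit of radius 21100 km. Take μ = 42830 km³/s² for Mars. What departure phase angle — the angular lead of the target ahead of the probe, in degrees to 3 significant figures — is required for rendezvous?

φ = 93.5°

Semi-major axis of the transfer orbit: a_t = (4800 + 21100)/2 = 12950 km.
Transfer time t = π√(a_t³/μ) = 22370.75 s.
Target angular speed ω₂ = √(μ/r₂³) = 6.752279×10^-5 rad/s.
Angle swept by the target during transfer: ω₂·t = 1.510535 rad = 86.547°.
The probe traverses 180° on the transfer ellipse, so the target must lead by 180° − 86.547° = 93.5°.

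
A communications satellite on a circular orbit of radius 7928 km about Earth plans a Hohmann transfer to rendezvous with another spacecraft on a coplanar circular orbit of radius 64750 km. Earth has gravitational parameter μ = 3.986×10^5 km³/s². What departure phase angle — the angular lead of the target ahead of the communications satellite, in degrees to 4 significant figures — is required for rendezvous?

The Hohmann ellipse has a_t = (r₁ + r₂)/2 = 36339 km.
The half-period of the transfer ellipse is t = π√(a_t³/μ) = 34470.0 s.
The target's mean motion on its circular orbit is ω₂ = √(μ/r₂³) = 3.83185×10^-5 rad/s.
Angle swept by the target during transfer: ω₂·t = 1.3208 rad = 75.68°.
The communications satellite traverses 180° on the transfer ellipse, so the target must lead by 180° − 75.68° = 104.3°.

φ = 104.3°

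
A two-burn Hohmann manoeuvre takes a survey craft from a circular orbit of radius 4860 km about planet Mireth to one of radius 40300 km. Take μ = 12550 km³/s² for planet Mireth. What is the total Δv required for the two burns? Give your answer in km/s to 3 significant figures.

Δv = 0.839 km/s

Semi-major axis of the transfer orbit: a_t = (4860 + 40300)/2 = 22580 km.
Circular speed at r₁: v₁ = √(μ/r₁) = √(12550/4860) = 1.606955 km/s.
Transfer-orbit speed at r₁ (vis-viva equation): v_p = √[μ(2/r₁ − 1/a_t)] = 2.146813 km/s.
First burn Δv₁ = |v_p − v₁| = 0.5399 km/s.
Circular speed at r₂: v₂ = √(μ/r₂) = 0.5580 km/s.
Transfer-orbit speed at r₂: v_a = √[μ(2/r₂ − 1/a_t)] = 0.2589 km/s.
Second burn Δv₂ = |v₂ − v_a| = 0.2991 km/s.
Δv = Δv₁ + Δv₂ = 0.5399 + 0.2991 = 0.8390 km/s.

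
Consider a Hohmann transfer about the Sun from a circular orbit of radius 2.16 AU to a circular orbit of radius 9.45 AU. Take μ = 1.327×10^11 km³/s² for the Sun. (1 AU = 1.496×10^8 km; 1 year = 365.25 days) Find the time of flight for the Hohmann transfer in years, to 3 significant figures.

In km: r₁ = 2.16 × 1.496×10^8 = 3.23136×10^8 km; r₂ = 9.45 × 1.496×10^8 = 1.41372×10^9 km.
Semi-major axis of the transfer orbit: a_t = (3.23136×10^8 + 1.41372×10^9)/2 = 8.68428×10^8 km.
By Kepler's third law the transfer-orbit period is T = 2π√(a_t³/μ), so t = T/2 = 2.207×10^8 s.
Converting: 2.207×10^8 s ÷ 3.15576×10^7 s/year (365.25 × 86400) = 6.99 years.

t = 6.99 years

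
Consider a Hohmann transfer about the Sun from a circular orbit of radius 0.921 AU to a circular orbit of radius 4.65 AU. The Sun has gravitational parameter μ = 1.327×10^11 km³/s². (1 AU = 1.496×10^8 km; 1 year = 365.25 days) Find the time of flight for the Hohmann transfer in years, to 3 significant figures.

t = 2.32 years

In km: r₁ = 0.921 × 1.496×10^8 = 1.377816×10^8 km; r₂ = 4.65 × 1.496×10^8 = 6.9564×10^8 km.
Semi-major axis of the transfer orbit: a_t = (1.377816×10^8 + 6.9564×10^8)/2 = 4.167108×10^8 km.
Transfer time t = π√(a_t³/μ) = π√((4.167108×10^8)³ / 1.327×10^11) = 7.336×10^7 s.
Converting: 7.336×10^7 s ÷ 3.15576×10^7 s/year (365.25 × 86400) = 2.32 years.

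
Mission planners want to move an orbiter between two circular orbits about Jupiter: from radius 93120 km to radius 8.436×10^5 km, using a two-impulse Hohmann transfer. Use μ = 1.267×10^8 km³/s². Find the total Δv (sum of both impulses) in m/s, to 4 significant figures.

Semi-major axis of the transfer orbit: a_t = (93120 + 8.436×10^5)/2 = 4.6836×10^5 km.
At r₁ the circular-orbit speed is v₁ = √(μ/r₁) = 36.886 km/s.
On the transfer ellipse at r₁, vis-viva gives v_p = √[μ(2/r₁ − 1/a_t)] = 49.505 km/s.
First burn Δv₁ = |v_p − v₁| = 12.62 km/s.
At r₂, v₂ = √(μ/r₂) = 12.2552 km/s.
Transfer-orbit speed at r₂: v_a = √[μ(2/r₂ − 1/a_t)] = 5.46451 km/s.
Second burn Δv₂ = |v₂ − v_a| = 6.791 km/s.
Total Δv = Δv₁ + Δv₂ = 19.41 km/s.

Δv = 19410 m/s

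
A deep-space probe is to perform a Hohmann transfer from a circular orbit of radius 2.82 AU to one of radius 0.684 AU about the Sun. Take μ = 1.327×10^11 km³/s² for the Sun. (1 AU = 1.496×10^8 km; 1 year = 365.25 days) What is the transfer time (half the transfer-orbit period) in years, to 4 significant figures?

In km: r₁ = 2.82 × 1.496×10^8 = 4.21872×10^8 km; r₂ = 0.684 × 1.496×10^8 = 1.023264×10^8 km.
Transfer-ellipse semi-major axis a_t = (r₁ + r₂)/2 = (4.21872×10^8 + 1.023264×10^8)/2 = 2.620992×10^8 km.
Transfer time t = π√(a_t³/μ) = π√((2.620992×10^8)³ / 1.327×10^11) = 3.6594×10^7 s.
Converting: 3.6594×10^7 s ÷ 3.15576×10^7 s/year (365.25 × 86400) = 1.160 years.

t = 1.160 years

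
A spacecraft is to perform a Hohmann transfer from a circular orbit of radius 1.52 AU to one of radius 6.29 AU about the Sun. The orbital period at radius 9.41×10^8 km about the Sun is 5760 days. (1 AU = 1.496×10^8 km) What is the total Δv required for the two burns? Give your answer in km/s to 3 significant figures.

From Kepler's third law T² = 4π²r³/μ at r = 9.41×10^8 km, T = 5760 days = 5760 × 86400 s = 4.97664×10^8 s: μ = 4π²r³/T² = 1.32818×10^11 km³/s².
In km: r₁ = 1.52 × 1.496×10^8 = 2.27392×10^8 km; r₂ = 6.29 × 1.496×10^8 = 9.40984×10^8 km.
Semi-major axis of the transfer orbit: a_t = (2.27392×10^8 + 9.40984×10^8)/2 = 5.84188×10^8 km.
At r₁ the circular-orbit speed is v₁ = √(μ/r₁) = 24.168 km/s.
On the transfer ellipse at r₁, vis-viva gives v_p = √[μ(2/r₁ − 1/a_t)] = 30.673 km/s.
First burn Δv₁ = |v_p − v₁| = 6.505 km/s.
At r₂, v₂ = √(μ/r₂) = 11.88 km/s.
Transfer-orbit speed at r₂: v_a = √[μ(2/r₂ − 1/a_t)] = 7.412 km/s.
Second burn Δv₂ = |v₂ − v_a| = 4.468 km/s.
Δv = Δv₁ + Δv₂ = 6.505 + 4.468 = 10.97 km/s.

Δv = 11.0 km/s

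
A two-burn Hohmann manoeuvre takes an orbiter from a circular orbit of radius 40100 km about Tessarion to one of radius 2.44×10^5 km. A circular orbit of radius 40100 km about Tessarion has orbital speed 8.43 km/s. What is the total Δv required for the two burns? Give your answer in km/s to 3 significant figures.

From the circular-orbit relation v² = μ/r at r = 40100 km: μ = v²r = (8.43)² × 40100 = 2.84970×10^6 km³/s².
Transfer-ellipse semi-major axis a_t = (r₁ + r₂)/2 = (40100 + 2.440×10^5)/2 = 1.4205×10^5 km.
Circular speed at r₁: v₁ = √(μ/r₁) = √(2.84970×10^6/40100) = 8.4300 km/s.
Transfer-orbit speed at r₁ (vis-viva equation): v_p = √[μ(2/r₁ − 1/a_t)] = 11.048 km/s.
First burn Δv₁ = |v_p − v₁| = 2.618 km/s.
Circular speed at r₂: v₂ = √(μ/r₂) = 3.4175 km/s.
Transfer-orbit speed at r₂: v_a = √[μ(2/r₂ − 1/a_t)] = 1.8158 km/s.
Second burn Δv₂ = |v₂ − v_a| = 1.602 km/s.
Δv = Δv₁ + Δv₂ = 2.618 + 1.602 = 4.220 km/s.

Δv = 4.22 km/s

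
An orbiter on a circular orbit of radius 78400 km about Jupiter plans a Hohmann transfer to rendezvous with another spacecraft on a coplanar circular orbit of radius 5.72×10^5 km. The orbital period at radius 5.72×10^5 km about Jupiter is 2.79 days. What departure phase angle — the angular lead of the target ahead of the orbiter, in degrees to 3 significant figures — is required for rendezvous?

From Kepler's third law T² = 4π²r³/μ at r = 5.72×10^5 km, T = 2.79 days = 2.79 × 86400 s = 2.41056×10^5 s: μ = 4π²r³/T² = 1.27149×10^8 km³/s².
The Hohmann ellipse has a_t = (r₁ + r₂)/2 = 3.252×10^5 km.
Transfer time t = π√(a_t³/μ) = 51668 s.
The target's mean motion on its circular orbit is ω₂ = √(μ/r₂³) = 2.6065×10^-5 rad/s.
Angle swept by the target during transfer: ω₂·t = 1.3467 rad = 77.16°.
The orbiter traverses 180° on the transfer ellipse, so the target must lead by 180° − 77.16° = 103°.

φ = 103°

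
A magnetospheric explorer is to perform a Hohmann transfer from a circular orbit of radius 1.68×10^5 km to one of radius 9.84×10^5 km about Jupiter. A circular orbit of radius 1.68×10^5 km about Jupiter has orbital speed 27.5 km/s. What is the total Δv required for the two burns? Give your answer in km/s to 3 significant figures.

From the circular-orbit relation v² = μ/r at r = 1.68×10^5 km: μ = v²r = (27.5)² × 1.68×10^5 = 1.27050×10^8 km³/s².
Semi-major axis of the transfer orbit: a_t = (1.680×10^5 + 9.840×10^5)/2 = 5.760×10^5 km.
At r₁ the circular-orbit speed is v₁ = √(μ/r₁) = 27.500 km/s.
On the transfer ellipse at r₁, vis-viva equation gives v_p = √[μ(2/r₁ − 1/a_t)] = 35.943 km/s.
First burn Δv₁ = |v_p − v₁| = 8.443 km/s.
At r₂, v₂ = √(μ/r₂) = 11.363 km/s.
Transfer-orbit speed at r₂: v_a = √[μ(2/r₂ − 1/a_t)] = 6.1367 km/s.
Second burn Δv₂ = |v₂ − v_a| = 5.226 km/s.
Total Δv = Δv₁ + Δv₂ = 13.67 km/s.

Δv = 13.7 km/s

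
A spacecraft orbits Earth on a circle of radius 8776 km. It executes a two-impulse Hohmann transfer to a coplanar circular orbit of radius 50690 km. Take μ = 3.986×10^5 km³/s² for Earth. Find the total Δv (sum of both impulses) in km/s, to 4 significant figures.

Semi-major axis of the transfer orbit: a_t = (8776 + 50690)/2 = 29733 km.
Circular speed at r₁: v₁ = √(μ/r₁) = √(3.986×10^5/8776) = 6.7394 km/s.
On the transfer ellipse at r₁, vis-viva equation gives v_p = √[μ(2/r₁ − 1/a_t)] = 8.7996 km/s.
First burn Δv₁ = |v_p − v₁| = 2.060 km/s.
At r₂, v₂ = √(μ/r₂) = 2.804 km/s.
Transfer-orbit speed at r₂: v_a = √[μ(2/r₂ − 1/a_t)] = 1.523 km/s.
Second burn Δv₂ = |v₂ − v_a| = 1.281 km/s.
Total Δv = Δv₁ + Δv₂ = 3.341 km/s.

Δv = 3.341 km/s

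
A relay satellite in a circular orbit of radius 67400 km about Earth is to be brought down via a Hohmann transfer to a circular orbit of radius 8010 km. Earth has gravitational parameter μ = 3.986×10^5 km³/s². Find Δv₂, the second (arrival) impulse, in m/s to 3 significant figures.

Δv₂ = 2380 m/s

Transfer-ellipse semi-major axis a_t = (r₁ + r₂)/2 = (67400 + 8010)/2 = 37705 km.
Circular speed at r = 8010 km: v_c = √(μ/r) = 7.0543 km/s.
Vis-viva on the transfer ellipse at r = 8010 km gives v_t = √[μ(2/r − 1/a_t)] = 9.4315 km/s.
Δv₂ = |v_t − v_c| = |9.4315 − 7.0543| = 2.377 km/s.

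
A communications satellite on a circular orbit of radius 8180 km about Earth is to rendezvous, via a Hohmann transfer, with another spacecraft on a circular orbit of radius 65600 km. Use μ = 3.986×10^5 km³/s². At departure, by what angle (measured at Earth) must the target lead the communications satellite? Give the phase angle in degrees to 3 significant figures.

Transfer-ellipse semi-major axis a_t = (r₁ + r₂)/2 = (8180 + 65600)/2 = 36890 km.
The half-period of the transfer ellipse is t = π√(a_t³/μ) = 35257 s.
Target angular speed ω₂ = √(μ/r₂³) = 3.7576×10^-5 rad/s.
Angle swept by the target during transfer: ω₂·t = 1.3248 rad = 75.91°.
The communications satellite traverses 180° on the transfer ellipse, so the target must lead by 180° − 75.91° = 104°.

φ = 104°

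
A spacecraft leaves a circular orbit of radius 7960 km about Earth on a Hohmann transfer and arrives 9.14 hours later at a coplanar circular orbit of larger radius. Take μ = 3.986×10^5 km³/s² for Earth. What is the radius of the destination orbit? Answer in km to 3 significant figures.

r₂ = 62500 km

Transfer time t = 9.14 hours = 32904 s, and t = π√(a_t³/μ).
So a_t = (μ t²/π²)^(1/3) = (3.986×10^5 × (32904)² / π²)^(1/3) = 35230 km.
Since a_t = (r₁ + r₂)/2, r₂ = 2a_t − r₁ = 2×35230 − 7960 = 62500 km.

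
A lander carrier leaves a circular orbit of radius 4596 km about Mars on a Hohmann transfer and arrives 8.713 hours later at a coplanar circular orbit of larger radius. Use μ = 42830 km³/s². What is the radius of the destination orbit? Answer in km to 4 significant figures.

r₂ = 27850 km

Transfer time t = 8.713 hours = 31366.8 s, and t = π√(a_t³/μ).
So a_t = (μ t²/π²)^(1/3) = (42830 × (31366.8)² / π²)^(1/3) = 16223 km.
Since a_t = (r₁ + r₂)/2, r₂ = 2a_t − r₁ = 2×16223 − 4596 = 27850 km.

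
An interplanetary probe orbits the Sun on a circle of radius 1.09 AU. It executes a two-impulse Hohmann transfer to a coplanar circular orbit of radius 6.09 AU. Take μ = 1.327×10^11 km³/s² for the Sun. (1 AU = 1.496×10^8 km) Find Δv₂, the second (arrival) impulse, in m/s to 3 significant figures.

Δv₂ = 5420 m/s

In km: r₁ = 1.09 × 1.496×10^8 = 1.63064×10^8 km; r₂ = 6.09 × 1.496×10^8 = 9.11064×10^8 km.
The Hohmann ellipse has a_t = (r₁ + r₂)/2 = 5.37064×10^8 km.
Circular speed at r = 9.11064×10^8 km: v_c = √(μ/r) = 12.069 km/s.
Transfer-orbit speed at the same r (vis-viva, a = a_t): v_t = √[μ(2/r − 1/a_t)] = 6.6501 km/s.
Δv₂ = |v_t − v_c| = |6.6501 − 12.069| = 5.419 km/s.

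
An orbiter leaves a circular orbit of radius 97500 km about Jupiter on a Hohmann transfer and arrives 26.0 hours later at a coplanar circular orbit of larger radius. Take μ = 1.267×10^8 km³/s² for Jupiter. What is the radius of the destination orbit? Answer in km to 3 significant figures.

r₂ = 8.68×10^5 km

Transfer time t = 26.0 hours = 93600 s, and t = π√(a_t³/μ).
So a_t = (μ t²/π²)^(1/3) = (1.267×10^8 × (93600)² / π²)^(1/3) = 4.8270×10^5 km.
Since a_t = (r₁ + r₂)/2, r₂ = 2a_t − r₁ = 2×4.8270×10^5 − 97500 = 8.679×10^5 km.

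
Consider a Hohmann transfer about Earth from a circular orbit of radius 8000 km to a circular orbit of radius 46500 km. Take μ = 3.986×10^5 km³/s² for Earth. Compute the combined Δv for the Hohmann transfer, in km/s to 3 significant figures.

The Hohmann ellipse has a_t = (r₁ + r₂)/2 = 27250 km.
At r₁ the circular-orbit speed is v₁ = √(μ/r₁) = 7.05868 km/s.
On the transfer ellipse at r₁, vis-viva equation gives v_p = √[μ(2/r₁ − 1/a_t)] = 9.22076 km/s.
First burn Δv₁ = |v_p − v₁| = 2.16208 km/s.
Circular speed at r₂: v₂ = √(μ/r₂) = 2.92781 km/s.
Transfer-orbit speed at r₂: v_a = √[μ(2/r₂ − 1/a_t)] = 1.58637 km/s.
Second burn Δv₂ = |v₂ − v_a| = 1.34144 km/s.
Δv = Δv₁ + Δv₂ = 2.16208 + 1.34144 = 3.504 km/s.

Δv = 3.50 km/s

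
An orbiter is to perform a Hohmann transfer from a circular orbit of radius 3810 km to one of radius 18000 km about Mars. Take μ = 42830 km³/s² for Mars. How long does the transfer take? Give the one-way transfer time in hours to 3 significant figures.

Transfer-ellipse semi-major axis a_t = (r₁ + r₂)/2 = (3810 + 18000)/2 = 10905 km.
Transfer time t = π√(a_t³/μ) = π√((10905)³ / 42830) = 17290 s.
Converting: 17290 s ÷ 3600 s/hour = 4.80 hours.

t = 4.80 hours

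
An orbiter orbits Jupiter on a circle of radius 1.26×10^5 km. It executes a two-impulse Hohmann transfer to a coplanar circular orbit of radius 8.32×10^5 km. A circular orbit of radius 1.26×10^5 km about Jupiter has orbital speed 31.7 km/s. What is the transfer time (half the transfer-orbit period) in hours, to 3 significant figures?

From the circular-orbit relation v² = μ/r at r = 1.26×10^5 km: μ = v²r = (31.7)² × 1.26×10^5 = 1.26616×10^8 km³/s².
Semi-major axis of the transfer orbit: a_t = (1.260×10^5 + 8.320×10^5)/2 = 4.790×10^5 km.
Transfer time t = π√(a_t³/μ) = π√((4.790×10^5)³ / 1.26616×10^8) = 92560 s.
Converting: 92560 s ÷ 3600 s/hour = 25.7 hours.

t = 25.7 hours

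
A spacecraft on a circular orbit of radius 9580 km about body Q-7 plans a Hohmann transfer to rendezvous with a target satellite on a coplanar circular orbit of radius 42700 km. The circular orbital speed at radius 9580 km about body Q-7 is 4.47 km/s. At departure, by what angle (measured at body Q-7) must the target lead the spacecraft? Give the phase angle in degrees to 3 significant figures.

φ = 93.8°

From the circular-orbit relation v² = μ/r at r = 9580 km: μ = v²r = (4.47)² × 9580 = 1.91417×10^5 km³/s².
Semi-major axis of the transfer orbit: a_t = (9580 + 42700)/2 = 26140 km.
The half-period of the transfer ellipse is t = π√(a_t³/μ) = 30350 s.
Target angular speed ω₂ = √(μ/r₂³) = 4.958×10^-5 rad/s.
Angle swept by the target during transfer: ω₂·t = 1.5048 rad = 86.22°.
The spacecraft traverses 180° on the transfer ellipse, so the target must lead by 180° − 86.22° = 93.8°.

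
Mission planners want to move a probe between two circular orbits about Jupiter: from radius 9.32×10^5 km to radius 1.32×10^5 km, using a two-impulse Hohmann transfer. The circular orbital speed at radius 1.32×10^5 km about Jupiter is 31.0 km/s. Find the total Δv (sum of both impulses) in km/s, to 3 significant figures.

Δv = 15.9 km/s

From the circular-orbit relation v² = μ/r at r = 1.32×10^5 km: μ = v²r = (31.0)² × 1.32×10^5 = 1.26852×10^8 km³/s².
Transfer-ellipse semi-major axis a_t = (r₁ + r₂)/2 = (9.320×10^5 + 1.320×10^5)/2 = 5.320×10^5 km.
Circular speed at r₁: v₁ = √(μ/r₁) = √(1.26852×10^8/9.320×10^5) = 11.6665 km/s.
On the transfer ellipse at r₁, v² = μ(2/r − 1/a) gives v_a = √[μ(2/r₁ − 1/a_t)] = 5.81128 km/s.
First burn Δv₁ = |v_a − v₁| = 5.8552 km/s.
At r₂, v₂ = √(μ/r₂) = 31.000 km/s.
Transfer-orbit speed at r₂: v_p = √[μ(2/r₂ − 1/a_t)] = 41.031 km/s.
Second burn Δv₂ = |v₂ − v_p| = 10.031 km/s.
Δv = Δv₁ + Δv₂ = 5.8552 + 10.031 = 15.89 km/s.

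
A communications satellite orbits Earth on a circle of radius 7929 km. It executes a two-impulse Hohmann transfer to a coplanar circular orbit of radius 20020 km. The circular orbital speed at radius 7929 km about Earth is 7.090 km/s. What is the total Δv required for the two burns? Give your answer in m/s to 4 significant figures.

From the circular-orbit relation v² = μ/r at r = 7929 km: μ = v²r = (7.090)² × 7929 = 3.98576×10^5 km³/s².
Transfer-ellipse semi-major axis a_t = (r₁ + r₂)/2 = (7929 + 20020)/2 = 13974.5 km.
Circular speed at r₁: v₁ = √(μ/r₁) = √(3.98576×10^5/7929) = 7.090 km/s.
On the transfer ellipse at r₁, v² = μ(2/r − 1/a) gives v_p = √[μ(2/r₁ − 1/a_t)] = 8.486 km/s.
First burn Δv₁ = |v_p − v₁| = 1.396 km/s.
At r₂, v₂ = √(μ/r₂) = 4.462 km/s.
Transfer-orbit speed at r₂: v_a = √[μ(2/r₂ − 1/a_t)] = 3.361 km/s.
Second burn Δv₂ = |v₂ − v_a| = 1.101 km/s.
Total Δv = Δv₁ + Δv₂ = 2.497 km/s.

Δv = 2497 m/s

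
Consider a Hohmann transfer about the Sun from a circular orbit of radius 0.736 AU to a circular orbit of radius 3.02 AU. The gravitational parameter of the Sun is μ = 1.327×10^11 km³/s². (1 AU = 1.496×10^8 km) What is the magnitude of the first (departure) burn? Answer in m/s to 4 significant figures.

In km: r₁ = 0.736 × 1.496×10^8 = 1.101056×10^8 km; r₂ = 3.02 × 1.496×10^8 = 4.51792×10^8 km.
Semi-major axis of the transfer orbit: a_t = (1.101056×10^8 + 4.51792×10^8)/2 = 2.809488×10^8 km.
On the circular orbit at r = 1.101056×10^8 km, v_c = √(μ/r) = 34.716 km/s.
Transfer-orbit speed at the same r (vis-viva, a = a_t): v_t = √[μ(2/r − 1/a_t)] = 44.024 km/s.
Δv₁ = |v_t − v_c| = |44.024 − 34.716| = 9.308 km/s.

Δv₁ = 9308 m/s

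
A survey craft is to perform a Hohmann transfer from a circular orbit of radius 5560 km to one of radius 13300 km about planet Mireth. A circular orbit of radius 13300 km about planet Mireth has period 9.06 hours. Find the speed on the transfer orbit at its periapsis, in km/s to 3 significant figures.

From Kepler's third law T² = 4π²r³/μ at r = 13300 km, T = 9.06 hours = 9.06 × 3600 s = 32616 s: μ = 4π²r³/T² = 87307.8 km³/s².
Transfer-ellipse semi-major axis a_t = (r₁ + r₂)/2 = (5560 + 13300)/2 = 9430 km.
The periapsis of the transfer ellipse is at r = 5560 km.
Vis-viva: v = √[μ(2/r − 1/a_t)] = √[87307.8 × (2/5560 − 1/9430)] = 4.706 km/s.

v = 4.71 km/s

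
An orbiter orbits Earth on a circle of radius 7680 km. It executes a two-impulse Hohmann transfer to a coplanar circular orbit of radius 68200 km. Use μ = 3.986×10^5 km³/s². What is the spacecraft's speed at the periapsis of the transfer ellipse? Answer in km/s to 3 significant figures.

Semi-major axis of the transfer orbit: a_t = (7680 + 68200)/2 = 37940 km.
At periapsis, r = 7680 km.
Vis-viva: v = √[μ(2/r − 1/a_t)] = √[3.986×10^5 × (2/7680 − 1/37940)] = 9.659 km/s.

v = 9.66 km/s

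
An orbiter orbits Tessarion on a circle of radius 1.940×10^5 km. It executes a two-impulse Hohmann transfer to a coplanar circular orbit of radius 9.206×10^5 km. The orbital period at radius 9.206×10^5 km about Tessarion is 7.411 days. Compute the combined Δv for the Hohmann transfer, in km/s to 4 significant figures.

From Kepler's third law T² = 4π²r³/μ at r = 9.206×10^5 km, T = 7.411 days = 7.411 × 86400 s = 6.403104×10^5 s: μ = 4π²r³/T² = 7.51262×10^7 km³/s².
Semi-major axis of the transfer orbit: a_t = (1.940×10^5 + 9.206×10^5)/2 = 5.573×10^5 km.
Circular speed at r₁: v₁ = √(μ/r₁) = √(7.51262×10^7/1.940×10^5) = 19.67863 km/s.
Transfer-orbit speed at r₁ (vis-viva): v_p = √[μ(2/r₁ − 1/a_t)] = 25.29216 km/s.
First burn Δv₁ = |v_p − v₁| = 5.6135 km/s.
Circular speed at r₂: v₂ = √(μ/r₂) = 9.0336 km/s.
Transfer-orbit speed at r₂: v_a = √[μ(2/r₂ − 1/a_t)] = 5.3299 km/s.
Second burn Δv₂ = |v₂ − v_a| = 3.7037 km/s.
Total Δv = Δv₁ + Δv₂ = 9.317 km/s.

Δv = 9.317 km/s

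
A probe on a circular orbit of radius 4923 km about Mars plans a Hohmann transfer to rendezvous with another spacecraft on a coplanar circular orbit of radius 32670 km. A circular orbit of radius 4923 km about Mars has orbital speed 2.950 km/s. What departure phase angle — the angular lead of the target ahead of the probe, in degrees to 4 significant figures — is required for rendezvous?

φ = 101.4°

From the circular-orbit relation v² = μ/r at r = 4923 km: μ = v²r = (2.950)² × 4923 = 42842.4 km³/s².
The Hohmann ellipse has a_t = (r₁ + r₂)/2 = 18796.5 km.
Transfer time t = π√(a_t³/μ) = 39110 s.
Target angular speed ω₂ = √(μ/r₂³) = 3.505×10^-5 rad/s.
Angle swept by the target during transfer: ω₂·t = 1.371 rad = 78.553°.
Arrival is 180° from departure on the ellipse, so φ = 180° − 78.553° = 101.4°.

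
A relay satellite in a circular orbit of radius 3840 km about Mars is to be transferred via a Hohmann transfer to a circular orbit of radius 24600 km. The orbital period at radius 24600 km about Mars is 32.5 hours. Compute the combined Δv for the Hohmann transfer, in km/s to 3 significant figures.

Δv = 1.69 km/s

From Kepler's third law T² = 4π²r³/μ at r = 24600 km, T = 32.5 hours = 32.5 × 3600 s = 1.170×10^5 s: μ = 4π²r³/T² = 42933.2 km³/s².
The Hohmann ellipse has a_t = (r₁ + r₂)/2 = 14220 km.
At r₁ the circular-orbit speed is v₁ = √(μ/r₁) = 3.344 km/s.
On the transfer ellipse at r₁, vis-viva equation gives v_p = √[μ(2/r₁ − 1/a_t)] = 4.398 km/s.
First burn Δv₁ = |v_p − v₁| = 1.054 km/s.
At r₂, v₂ = √(μ/r₂) = 1.3211 km/s.
Transfer-orbit speed at r₂: v_a = √[μ(2/r₂ − 1/a_t)] = 0.68651 km/s.
Second burn Δv₂ = |v₂ − v_a| = 0.6346 km/s.
Total Δv = Δv₁ + Δv₂ = 1.689 km/s.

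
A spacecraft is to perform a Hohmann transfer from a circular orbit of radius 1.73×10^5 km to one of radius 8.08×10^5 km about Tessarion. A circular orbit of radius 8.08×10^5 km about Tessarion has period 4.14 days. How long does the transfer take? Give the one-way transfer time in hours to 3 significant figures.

t = 23.5 hours

From Kepler's third law T² = 4π²r³/μ at r = 8.08×10^5 km, T = 4.14 days = 4.14 × 86400 s = 3.57696×10^5 s: μ = 4π²r³/T² = 1.62767×10^8 km³/s².
Semi-major axis of the transfer orbit: a_t = (1.730×10^5 + 8.080×10^5)/2 = 4.905×10^5 km.
Transfer time t = π√(a_t³/μ) = π√((4.905×10^5)³ / 1.62767×10^8) = 84590 s.
Converting: 84590 s ÷ 3600 s/hour = 23.5 hours.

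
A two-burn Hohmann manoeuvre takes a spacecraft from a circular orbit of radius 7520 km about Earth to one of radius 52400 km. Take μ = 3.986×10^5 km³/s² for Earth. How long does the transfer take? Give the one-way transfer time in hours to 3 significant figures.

t = 7.17 hours

Transfer-ellipse semi-major axis a_t = (r₁ + r₂)/2 = (7520 + 52400)/2 = 29960 km.
Transfer time t = π√(a_t³/μ) = π√((29960)³ / 3.986×10^5) = 25800 s.
Converting: 25800 s ÷ 3600 s/hour = 7.17 hours.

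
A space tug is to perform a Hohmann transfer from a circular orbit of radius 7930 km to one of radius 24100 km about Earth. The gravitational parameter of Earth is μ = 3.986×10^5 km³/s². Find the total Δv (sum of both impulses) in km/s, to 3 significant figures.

Δv = 2.81 km/s

Transfer-ellipse semi-major axis a_t = (r₁ + r₂)/2 = (7930 + 24100)/2 = 16015 km.
At r₁ the circular-orbit speed is v₁ = √(μ/r₁) = 7.090 km/s.
Transfer-orbit speed at r₁ (v² = μ(2/r − 1/a)): v_p = √[μ(2/r₁ − 1/a_t)] = 8.697 km/s.
First burn Δv₁ = |v_p − v₁| = 1.607 km/s.
At r₂, v₂ = √(μ/r₂) = 4.067 km/s.
Transfer-orbit speed at r₂: v_a = √[μ(2/r₂ − 1/a_t)] = 2.862 km/s.
Second burn Δv₂ = |v₂ − v_a| = 1.205 km/s.
Δv = Δv₁ + Δv₂ = 1.607 + 1.205 = 2.812 km/s.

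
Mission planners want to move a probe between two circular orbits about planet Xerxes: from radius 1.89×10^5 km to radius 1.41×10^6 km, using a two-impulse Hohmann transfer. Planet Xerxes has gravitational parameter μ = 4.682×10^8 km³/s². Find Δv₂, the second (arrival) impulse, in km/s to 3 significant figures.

Δv₂ = 9.36 km/s

Transfer-ellipse semi-major axis a_t = (r₁ + r₂)/2 = (1.890×10^5 + 1.410×10^6)/2 = 7.995×10^5 km.
On the circular orbit at r = 1.410×10^6 km, v_c = √(μ/r) = 18.2224 km/s.
Transfer-orbit speed at the same r (vis-viva, a = a_t): v_t = √[μ(2/r − 1/a_t)] = 8.85988 km/s.
Δv₂ = |v_t − v_c| = |8.85988 − 18.2224| = 9.363 km/s.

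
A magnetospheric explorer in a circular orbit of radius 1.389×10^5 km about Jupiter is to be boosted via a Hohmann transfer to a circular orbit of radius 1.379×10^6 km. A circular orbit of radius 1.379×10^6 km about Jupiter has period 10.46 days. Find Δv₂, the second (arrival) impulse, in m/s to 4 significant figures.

From Kepler's third law T² = 4π²r³/μ at r = 1.379×10^6 km, T = 10.46 days = 10.46 × 86400 s = 9.03744×10^5 s: μ = 4π²r³/T² = 1.26754×10^8 km³/s².
Semi-major axis of the transfer orbit: a_t = (1.389×10^5 + 1.379×10^6)/2 = 7.5895×10^5 km.
Circular speed at r = 1.379×10^6 km: v_c = √(μ/r) = 9.5874 km/s.
Vis-viva on the transfer ellipse at r = 1.379×10^6 km gives v_t = √[μ(2/r − 1/a_t)] = 4.1015 km/s.
Δv₂ = |v_t − v_c| = |4.1015 − 9.5874| = 5.486 km/s.

Δv₂ = 5486 m/s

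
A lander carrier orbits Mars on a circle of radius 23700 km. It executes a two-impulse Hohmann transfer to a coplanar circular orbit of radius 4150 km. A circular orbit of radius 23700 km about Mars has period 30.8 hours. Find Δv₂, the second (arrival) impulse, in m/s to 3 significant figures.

From Kepler's third law T² = 4π²r³/μ at r = 23700 km, T = 30.8 hours = 30.8 × 3600 s = 1.1088×10^5 s: μ = 4π²r³/T² = 42746.3 km³/s².
The Hohmann ellipse has a_t = (r₁ + r₂)/2 = 13925 km.
On the circular orbit at r = 4150 km, v_c = √(μ/r) = 3.2094 km/s.
Vis-viva on the transfer ellipse at r = 4150 km gives v_t = √[μ(2/r − 1/a_t)] = 4.1870 km/s.
Δv₂ = |v_t − v_c| = |4.1870 − 3.2094| = 0.9776 km/s.

Δv₂ = 978 m/s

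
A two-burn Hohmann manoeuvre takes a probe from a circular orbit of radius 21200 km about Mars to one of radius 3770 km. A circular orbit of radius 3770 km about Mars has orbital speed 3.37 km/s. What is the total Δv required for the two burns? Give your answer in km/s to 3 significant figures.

From the circular-orbit relation v² = μ/r at r = 3770 km: μ = v²r = (3.37)² × 3770 = 42815.5 km³/s².
Semi-major axis of the transfer orbit: a_t = (21200 + 3770)/2 = 12485 km.
Circular speed at r₁: v₁ = √(μ/r₁) = √(42815.5/21200) = 1.421126 km/s.
On the transfer ellipse at r₁, v² = μ(2/r − 1/a) gives v_a = √[μ(2/r₁ − 1/a_t)] = 0.7809245 km/s.
First burn Δv₁ = |v_a − v₁| = 0.64020 km/s.
Circular speed at r₂: v₂ = √(μ/r₂) = 3.3700 km/s.
Transfer-orbit speed at r₂: v_p = √[μ(2/r₂ − 1/a_t)] = 4.3914 km/s.
Second burn Δv₂ = |v₂ − v_p| = 1.0214 km/s.
Δv = Δv₁ + Δv₂ = 0.64020 + 1.0214 = 1.662 km/s.

Δv = 1.66 km/s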